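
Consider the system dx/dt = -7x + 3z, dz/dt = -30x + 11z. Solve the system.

x(t) = -C_1e^(2t)sin(3t) + C_2e^(2t)cos(3t), z(t) = -3C_1e^(2t)sin(3t) - C_1e^(2t)cos(3t) - C_2e^(2t)sin(3t) + 3C_2e^(2t)cos(3t)

Coefficient matrix A = [[-7, 3], [-30, 11]].
Characteristic polynomial det(A - λI) = λ^2 - 4λ + 13 = 0.
Eigenvalues λ = 2 ± 3i (complex conjugate pair).
For λ=2+3i: an eigenvector is (0,-1) - i(-1,-3) = (0 + i, -1 + 3i).
A real fundamental pair from Re and Im of e^((2+3i)t)v: X_1 = e^(2t)(cos(3t)·(0,-1) + sin(3t)·(-1,-3)), X_2 = e^(2t)(sin(3t)·(0,-1) - cos(3t)·(-1,-3)).
General solution: C_1X_1 + C_2X_2.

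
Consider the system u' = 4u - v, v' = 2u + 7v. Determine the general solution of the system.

u(t) = -c_1e^(5t) - c_2e^(6t), v(t) = c_1e^(5t) + 2c_2e^(6t)

Coefficient matrix A = [[4, -1], [2, 7]].
Characteristic polynomial det(A - λI) = λ^2 - 11λ + 30 = 0.
Eigenvalues λ = 5, 6.
For λ=5: (A-λI) row 1 is [-1, -1], so an eigenvector is (-1, 1).
For λ=6: (A-λI) row 1 is [-2, -1], so an eigenvector is (-1, 2).
General solution: c_1e^(5t)(-1,1) + c_2e^(6t)(-1,2).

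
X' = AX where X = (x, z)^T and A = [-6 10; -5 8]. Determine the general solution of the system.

x(t) = -c_1e^(t)sin(t) + 3c_1e^(t)cos(t) + 3c_2e^(t)sin(t) + c_2e^(t)cos(t), z(t) = -c_1e^(t)sin(t) + 2c_1e^(t)cos(t) + 2c_2e^(t)sin(t) + c_2e^(t)cos(t)

Coefficient matrix A = [[-6, 10], [-5, 8]].
Characteristic polynomial det(A - λI) = λ^2 - 2λ + 2 = 0.
Eigenvalues λ = 1 ± i (complex conjugate pair).
For λ=1+i: an eigenvector is (3,2) - i(-1,-1) = (3 + i, 2 + i).
A real fundamental pair from Re and Im of e^((1+i)t)v: X_1 = e^(t)(cos(t)·(3,2) + sin(t)·(-1,-1)), X_2 = e^(t)(sin(t)·(3,2) - cos(t)·(-1,-1)).
General solution: c_1X_1 + c_2X_2.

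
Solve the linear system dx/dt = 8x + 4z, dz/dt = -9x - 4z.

Coefficient matrix A = [[8, 4], [-9, -4]].
Characteristic polynomial det(A - λI) = λ^2 - 4λ + 4 = 0.
Single eigenvalue λ = 2 with algebraic multiplicity 2.
Eigenvector v = (-2,3); generalized eigenvector w with (A-λI)w=v is (1,-2).
General solution: e^(2t)[K_1·v + K_2·(t·v + w)].

x(t) = -2K_1e^(2t) - 2K_2te^(2t) + K_2e^(2t), z(t) = 3K_1e^(2t) + 3K_2te^(2t) - 2K_2e^(2t)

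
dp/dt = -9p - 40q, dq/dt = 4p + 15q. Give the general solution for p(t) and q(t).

p(t) = -3c_1e^(3t)sin(4t) + c_1e^(3t)cos(4t) + c_2e^(3t)sin(4t) + 3c_2e^(3t)cos(4t), q(t) = c_1e^(3t)sin(4t) - c_2e^(3t)cos(4t)

Coefficient matrix A = [[-9, -40], [4, 15]].
Characteristic polynomial det(A - λI) = λ^2 - 6λ + 25 = 0.
Eigenvalues λ = 3 ± 4i (complex conjugate pair).
For λ=3+4i: an eigenvector is (1,0) - i(-3,1) = (1 + 3i, 0 - i).
A real fundamental pair from Re and Im of e^((3+4i)t)v: X_1 = e^(3t)(cos(4t)·(1,0) + sin(4t)·(-3,1)), X_2 = e^(3t)(sin(4t)·(1,0) - cos(4t)·(-3,1)).
General solution: c_1X_1 + c_2X_2.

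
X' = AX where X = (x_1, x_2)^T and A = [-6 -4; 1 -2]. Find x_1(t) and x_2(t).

x_1(t) = 2c_1e^(-4t) + 2c_2te^(-4t) + c_2e^(-4t), x_2(t) = -c_1e^(-4t) - c_2te^(-4t) - c_2e^(-4t)

Coefficient matrix A = [[-6, -4], [1, -2]].
Characteristic polynomial det(A - λI) = λ^2 + 8λ + 16 = 0.
Single eigenvalue λ = -4 with algebraic multiplicity 2.
Eigenvector v = (2,-1); generalized eigenvector w with (A-λI)w=v is (1,-1).
General solution: e^(-4t)[c_1·v + c_2·(t·v + w)].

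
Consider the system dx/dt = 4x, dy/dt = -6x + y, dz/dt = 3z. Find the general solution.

x(t) = C_3e^(4t), y(t) = C_2e^(t) - 2C_3e^(4t), z(t) = C_1e^(3t)

Coefficient matrix A = [[4, 0, 0], [-6, 1, 0], [0, 0, 3]].
det(A - λI) = 0 gives eigenvalues λ = 3, 1, 4.
For λ=3: eigenvector (0,0,1).
For λ=1: eigenvector (0,1,0).
For λ=4: eigenvector (1,-2,0).
General solution: C_1e^(3t)(0,0,1) + C_2e^(t)(0,1,0) + C_3e^(4t)(1,-2,0).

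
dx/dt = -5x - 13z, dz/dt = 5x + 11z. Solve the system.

x(t) = -3K_1e^(3t)sin(t) + 2K_1e^(3t)cos(t) + 2K_2e^(3t)sin(t) + 3K_2e^(3t)cos(t), z(t) = 2K_1e^(3t)sin(t) - K_1e^(3t)cos(t) - K_2e^(3t)sin(t) - 2K_2e^(3t)cos(t)

Coefficient matrix A = [[-5, -13], [5, 11]].
Characteristic polynomial det(A - λI) = λ^2 - 6λ + 10 = 0.
Eigenvalues λ = 3 ± i (complex conjugate pair).
For λ=3+i: an eigenvector is (2,-1) - i(-3,2) = (2 + 3i, -1 - 2i).
A real fundamental pair from Re and Im of e^((3+i)t)v: X_1 = e^(3t)(cos(t)·(2,-1) + sin(t)·(-3,2)), X_2 = e^(3t)(sin(t)·(2,-1) - cos(t)·(-3,2)).
General solution: K_1X_1 + K_2X_2.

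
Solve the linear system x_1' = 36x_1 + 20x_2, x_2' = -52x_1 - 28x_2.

x_1(t) = -C_1e^(4t)sin(4t) - 2C_1e^(4t)cos(4t) - 2C_2e^(4t)sin(4t) + C_2e^(4t)cos(4t), x_2(t) = 2C_1e^(4t)sin(4t) + 3C_1e^(4t)cos(4t) + 3C_2e^(4t)sin(4t) - 2C_2e^(4t)cos(4t)

Coefficient matrix A = [[36, 20], [-52, -28]].
Characteristic polynomial det(A - λI) = λ^2 - 8λ + 32 = 0.
Eigenvalues λ = 4 ± 4i (complex conjugate pair).
For λ=4+4i: an eigenvector is (-2,3) - i(-1,2) = (-2 + i, 3 - 2i).
A real fundamental pair from Re and Im of e^((4+4i)t)v: X_1 = e^(4t)(cos(4t)·(-2,3) + sin(4t)·(-1,2)), X_2 = e^(4t)(sin(4t)·(-2,3) - cos(4t)·(-1,2)).
General solution: C_1X_1 + C_2X_2.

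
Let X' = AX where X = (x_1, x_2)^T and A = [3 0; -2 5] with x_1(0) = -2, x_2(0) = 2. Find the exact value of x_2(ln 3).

A = [[3,0],[-2,5]]; eigenvalues λ = 3, 5.
Eigenvectors: (1,1) for λ=3, (0,-1) for λ=5.
From the initial condition, c_1 = -2, c_2 = -4.
x_2(ln 3) = (-2)(3^3)(1) + (-4)(3^5)(-1) = 918.

918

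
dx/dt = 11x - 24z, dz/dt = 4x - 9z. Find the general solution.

x(t) = 2C_1e^(-t) - 3C_2e^(3t), z(t) = C_1e^(-t) - C_2e^(3t)

Coefficient matrix A = [[11, -24], [4, -9]].
Characteristic polynomial det(A - λI) = λ^2 - 2λ - 3 = 0.
Eigenvalues λ = -1, 3.
For λ=-1: (A-λI) row 1 is [12, -24], so an eigenvector is (2, 1).
For λ=3: (A-λI) row 1 is [8, -24], so an eigenvector is (-3, -1).
General solution: C_1e^(-t)(2,1) + C_2e^(3t)(-3,-1).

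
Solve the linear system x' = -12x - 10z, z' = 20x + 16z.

x(t) = 2C_1e^(2t)sin(2t) - C_1e^(2t)cos(2t) - C_2e^(2t)sin(2t) - 2C_2e^(2t)cos(2t), z(t) = -3C_1e^(2t)sin(2t) + C_1e^(2t)cos(2t) + C_2e^(2t)sin(2t) + 3C_2e^(2t)cos(2t)

Coefficient matrix A = [[-12, -10], [20, 16]].
Characteristic polynomial det(A - λI) = λ^2 - 4λ + 8 = 0.
Eigenvalues λ = 2 ± 2i (complex conjugate pair).
For λ=2+2i: an eigenvector is (-1,1) - i(2,-3) = (-1 - 2i, 1 + 3i).
A real fundamental pair from Re and Im of e^((2+2i)t)v: X_1 = e^(2t)(cos(2t)·(-1,1) + sin(2t)·(2,-3)), X_2 = e^(2t)(sin(2t)·(-1,1) - cos(2t)·(2,-3)).
General solution: C_1X_1 + C_2X_2.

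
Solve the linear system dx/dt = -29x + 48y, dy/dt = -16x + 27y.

x(t) = -3c_1e^(3t) + 2c_2e^(-5t), y(t) = -2c_1e^(3t) + c_2e^(-5t)

Coefficient matrix A = [[-29, 48], [-16, 27]].
Characteristic polynomial det(A - λI) = λ^2 + 2λ - 15 = 0.
Eigenvalues λ = 3, -5.
For λ=3: (A-λI) row 1 is [-32, 48], so an eigenvector is (-3, -2).
For λ=-5: (A-λI) row 1 is [-24, 48], so an eigenvector is (2, 1).
General solution: c_1e^(3t)(-3,-2) + c_2e^(-5t)(2,1).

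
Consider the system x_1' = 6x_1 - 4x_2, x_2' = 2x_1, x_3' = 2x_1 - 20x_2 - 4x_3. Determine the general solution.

x_1(t) = -2C_1e^(4t) + C_2e^(2t), x_2(t) = -C_1e^(4t) + C_2e^(2t), x_3(t) = 2C_1e^(4t) - 3C_2e^(2t) + C_3e^(-4t)

Coefficient matrix A = [[6, -4, 0], [2, 0, 0], [2, -20, -4]].
det(A - λI) = 0 gives eigenvalues λ = 4, 2, -4.
For λ=4: eigenvector (-2,-1,2).
For λ=2: eigenvector (1,1,-3).
For λ=-4: eigenvector (0,0,1).
General solution: C_1e^(4t)(-2,-1,2) + C_2e^(2t)(1,1,-3) + C_3e^(-4t)(0,0,1).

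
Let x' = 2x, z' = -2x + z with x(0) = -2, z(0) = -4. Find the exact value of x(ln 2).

A = [[2,0],[-2,1]]; eigenvalues λ = 2, 1.
Eigenvectors: (-1,2) for λ=2, (0,1) for λ=1.
From the initial condition, c_1 = 2, c_2 = -8.
x(ln 2) = (2)(2^2)(-1) + (-8)(2^1)(0) = -8.

-8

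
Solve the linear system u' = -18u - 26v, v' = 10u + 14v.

Coefficient matrix A = [[-18, -26], [10, 14]].
Characteristic polynomial det(A - λI) = λ^2 + 4λ + 8 = 0.
Eigenvalues λ = -2 ± 2i (complex conjugate pair).
For λ=-2+2i: an eigenvector is (-3,2) - i(-2,1) = (-3 + 2i, 2 - i).
A real fundamental pair from Re and Im of e^((-2+2i)t)v: X_1 = e^(-2t)(cos(2t)·(-3,2) + sin(2t)·(-2,1)), X_2 = e^(-2t)(sin(2t)·(-3,2) - cos(2t)·(-2,1)).
General solution: c_1X_1 + c_2X_2.

u(t) = -2c_1e^(-2t)sin(2t) - 3c_1e^(-2t)cos(2t) - 3c_2e^(-2t)sin(2t) + 2c_2e^(-2t)cos(2t), v(t) = c_1e^(-2t)sin(2t) + 2c_1e^(-2t)cos(2t) + 2c_2e^(-2t)sin(2t) - c_2e^(-2t)cos(2t)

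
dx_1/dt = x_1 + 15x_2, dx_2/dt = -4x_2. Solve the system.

x_1(t) = c_1e^(t) - 3c_2e^(-4t), x_2(t) = c_2e^(-4t)

Coefficient matrix A = [[1, 15], [0, -4]].
Characteristic polynomial det(A - λI) = λ^2 + 3λ - 4 = 0.
Eigenvalues λ = 1, -4.
For λ=1: (A-λI) row 1 is [0, 15], so an eigenvector is (1, 0).
For λ=-4: (A-λI) row 1 is [5, 15], so an eigenvector is (-3, 1).
General solution: c_1e^(t)(1,0) + c_2e^(-4t)(-3,1).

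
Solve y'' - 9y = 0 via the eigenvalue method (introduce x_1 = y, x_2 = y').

y(t) = C_1e^(3t) + C_2e^(-3t)

Let x_1 = y, x_2 = y'. Then x_1' = x_2 and x_2' = 9x_1.
A = [[0,1],[9,0]]; det(A-λI) = λ^2 - 9.
Eigenvalues λ = 3, -3 with eigenvectors (1,3), (1,-3).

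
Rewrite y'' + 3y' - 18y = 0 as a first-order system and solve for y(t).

y(t) = c_1e^(3t) + c_2e^(-6t)

Let x_1 = y, x_2 = y'. Then x_1' = x_2 and x_2' = 18x_1 - 3x_2.
A = [[0,1],[18,-3]]; det(A-λI) = λ^2 + 3λ - 18.
Eigenvalues λ = 3, -6 with eigenvectors (1,3), (1,-6).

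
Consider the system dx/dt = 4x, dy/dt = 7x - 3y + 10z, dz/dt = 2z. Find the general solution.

x(t) = c_1e^(4t), y(t) = c_1e^(4t) + c_2e^(-3t) + 2c_3e^(2t), z(t) = c_3e^(2t)

Coefficient matrix A = [[4, 0, 0], [7, -3, 10], [0, 0, 2]].
det(A - λI) = 0 gives eigenvalues λ = 4, -3, 2.
For λ=4: eigenvector (1,1,0).
For λ=-3: eigenvector (0,1,0).
For λ=2: eigenvector (0,2,1).
General solution: c_1e^(4t)(1,1,0) + c_2e^(-3t)(0,1,0) + c_3e^(2t)(0,2,1).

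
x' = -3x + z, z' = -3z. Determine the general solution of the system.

Coefficient matrix A = [[-3, 1], [0, -3]].
Characteristic polynomial det(A - λI) = λ^2 + 6λ + 9 = 0.
Single eigenvalue λ = -3 with algebraic multiplicity 2.
Eigenvector v = (1,0); generalized eigenvector w with (A-λI)w=v is (-1,1).
General solution: e^(-3t)[c_1·v + c_2·(t·v + w)].

x(t) = c_1e^(-3t) + c_2te^(-3t) - c_2e^(-3t), z(t) = c_2e^(-3t)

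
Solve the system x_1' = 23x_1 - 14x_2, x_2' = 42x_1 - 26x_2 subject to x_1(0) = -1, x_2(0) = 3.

Coefficient matrix A = [[23, -14], [42, -26]].
Characteristic polynomial det(A - λI) = λ^2 + 3λ - 10 = 0.
Eigenvalues λ = 2, -5.
For λ=2: (A-λI) row 1 is [21, -14], so an eigenvector is (-2, -3).
For λ=-5: (A-λI) row 1 is [28, -14], so an eigenvector is (1, 2).
General solution: K_1e^(2t)(-2,-3) + K_2e^(-5t)(1,2).
Applying x_1(0)=-1, x_2(0)=3 gives K_1=5, K_2=9.

x_1(t) = -10e^(2t) + 9e^(-5t), x_2(t) = -15e^(2t) + 18e^(-5t)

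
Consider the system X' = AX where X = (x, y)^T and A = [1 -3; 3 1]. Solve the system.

Coefficient matrix A = [[1, -3], [3, 1]].
Characteristic polynomial det(A - λI) = λ^2 - 2λ + 10 = 0.
Eigenvalues λ = 1 ± 3i (complex conjugate pair).
For λ=1+3i: an eigenvector is (0,-1) - i(1,0) = (0 - i, -1).
A real fundamental pair from Re and Im of e^((1+3i)t)v: X_1 = e^(t)(cos(3t)·(0,-1) + sin(3t)·(1,0)), X_2 = e^(t)(sin(3t)·(0,-1) - cos(3t)·(1,0)).
General solution: C_1X_1 + C_2X_2.

x(t) = C_1e^(t)sin(3t) - C_2e^(t)cos(3t), y(t) = -C_1e^(t)cos(3t) - C_2e^(t)sin(3t)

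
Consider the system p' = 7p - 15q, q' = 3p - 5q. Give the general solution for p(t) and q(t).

Coefficient matrix A = [[7, -15], [3, -5]].
Characteristic polynomial det(A - λI) = λ^2 - 2λ + 10 = 0.
Eigenvalues λ = 1 ± 3i (complex conjugate pair).
For λ=1+3i: an eigenvector is (-2,-1) - i(1,0) = (-2 - i, -1).
A real fundamental pair from Re and Im of e^((1+3i)t)v: X_1 = e^(t)(cos(3t)·(-2,-1) + sin(3t)·(1,0)), X_2 = e^(t)(sin(3t)·(-2,-1) - cos(3t)·(1,0)).
General solution: C_1X_1 + C_2X_2.

p(t) = C_1e^(t)sin(3t) - 2C_1e^(t)cos(3t) - 2C_2e^(t)sin(3t) - C_2e^(t)cos(3t), q(t) = -C_1e^(t)cos(3t) - C_2e^(t)sin(3t)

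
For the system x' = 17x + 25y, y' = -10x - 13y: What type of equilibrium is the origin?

A = [[17,25],[-10,-13]]; det(A-λI) = λ^2 - 4λ + 29.
λ = 2 ± 5i: positive real part.

unstable spiral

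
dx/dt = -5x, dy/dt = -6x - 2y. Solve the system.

x(t) = c_2e^(-5t), y(t) = -c_1e^(-2t) + 2c_2e^(-5t)

Coefficient matrix A = [[-5, 0], [-6, -2]].
Characteristic polynomial det(A - λI) = λ^2 + 7λ + 10 = 0.
Eigenvalues λ = -2, -5.
For λ=-2: (A-λI) row 1 is [-3, 0], so an eigenvector is (0, -1).
For λ=-5: (A-λI) row 2 is [-6, 3], so an eigenvector is (1, 2).
General solution: c_1e^(-2t)(0,-1) + c_2e^(-5t)(1,2).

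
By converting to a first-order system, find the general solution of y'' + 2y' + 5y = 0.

Let x_1 = y, x_2 = y'. Then x_1' = x_2 and x_2' = -5x_1 - 2x_2.
A = [[0,1],[-5,-2]]; det(A-λI) = λ^2 + 2λ + 5.
Eigenvalues λ = -1 ± 2i.

y(t) = C_1e^(-t)cos(2t) + C_2e^(-t)sin(2t)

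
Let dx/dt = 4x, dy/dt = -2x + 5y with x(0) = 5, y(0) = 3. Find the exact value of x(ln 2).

80

A = [[4,0],[-2,5]]; eigenvalues λ = 4, 5.
Eigenvectors: (-1,-2) for λ=4, (0,1) for λ=5.
From the initial condition, c_1 = -5, c_2 = -7.
x(ln 2) = (-5)(2^4)(-1) + (-7)(2^5)(0) = 80.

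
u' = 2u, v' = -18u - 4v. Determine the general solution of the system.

Coefficient matrix A = [[2, 0], [-18, -4]].
Characteristic polynomial det(A - λI) = λ^2 + 2λ - 8 = 0.
Eigenvalues λ = -4, 2.
For λ=-4: (A-λI) row 1 is [6, 0], so an eigenvector is (0, -1).
For λ=2: (A-λI) row 2 is [-18, -6], so an eigenvector is (1, -3).
General solution: K_1e^(-4t)(0,-1) + K_2e^(2t)(1,-3).

u(t) = K_2e^(2t), v(t) = -K_1e^(-4t) - 3K_2e^(2t)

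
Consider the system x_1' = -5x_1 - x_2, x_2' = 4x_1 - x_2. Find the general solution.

x_1(t) = K_1e^(-3t) + K_2te^(-3t) - K_2e^(-3t), x_2(t) = -2K_1e^(-3t) - 2K_2te^(-3t) + K_2e^(-3t)

Coefficient matrix A = [[-5, -1], [4, -1]].
Characteristic polynomial det(A - λI) = λ^2 + 6λ + 9 = 0.
Single eigenvalue λ = -3 with algebraic multiplicity 2.
Eigenvector v = (1,-2); generalized eigenvector w with (A-λI)w=v is (-1,1).
General solution: e^(-3t)[K_1·v + K_2·(t·v + w)].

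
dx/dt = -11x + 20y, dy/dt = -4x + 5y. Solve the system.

Coefficient matrix A = [[-11, 20], [-4, 5]].
Characteristic polynomial det(A - λI) = λ^2 + 6λ + 25 = 0.
Eigenvalues λ = -3 ± 4i (complex conjugate pair).
For λ=-3+4i: an eigenvector is (2,1) - i(1,0) = (2 - i, 1).
A real fundamental pair from Re and Im of e^((-3+4i)t)v: X_1 = e^(-3t)(cos(4t)·(2,1) + sin(4t)·(1,0)), X_2 = e^(-3t)(sin(4t)·(2,1) - cos(4t)·(1,0)).
General solution: K_1X_1 + K_2X_2.

x(t) = K_1e^(-3t)sin(4t) + 2K_1e^(-3t)cos(4t) + 2K_2e^(-3t)sin(4t) - K_2e^(-3t)cos(4t), y(t) = K_1e^(-3t)cos(4t) + K_2e^(-3t)sin(4t)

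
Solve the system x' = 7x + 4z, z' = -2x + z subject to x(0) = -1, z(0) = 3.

Coefficient matrix A = [[7, 4], [-2, 1]].
Characteristic polynomial det(A - λI) = λ^2 - 8λ + 15 = 0.
Eigenvalues λ = 3, 5.
For λ=3: (A-λI) row 1 is [4, 4], so an eigenvector is (1, -1).
For λ=5: (A-λI) row 1 is [2, 4], so an eigenvector is (2, -1).
General solution: C_1e^(3t)(1,-1) + C_2e^(5t)(2,-1).
Applying x(0)=-1, z(0)=3 gives C_1=-5, C_2=2.

x(t) = 4e^(5t) - 5e^(3t), z(t) = -2e^(5t) + 5e^(3t)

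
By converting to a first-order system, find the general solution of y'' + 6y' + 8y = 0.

y(t) = K_1e^(-2t) + K_2e^(-4t)

Let x_1 = y, x_2 = y'. Then x_1' = x_2 and x_2' = -8x_1 - 6x_2.
A = [[0,1],[-8,-6]]; det(A-λI) = λ^2 + 6λ + 8.
Eigenvalues λ = -2, -4 with eigenvectors (1,-2), (1,-4).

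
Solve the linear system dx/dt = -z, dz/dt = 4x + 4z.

x(t) = c_1e^(2t) + c_2te^(2t), z(t) = -2c_1e^(2t) - 2c_2te^(2t) - c_2e^(2t)

Coefficient matrix A = [[0, -1], [4, 4]].
Characteristic polynomial det(A - λI) = λ^2 - 4λ + 4 = 0.
Single eigenvalue λ = 2 with algebraic multiplicity 2.
Eigenvector v = (1,-2); generalized eigenvector w with (A-λI)w=v is (0,-1).
General solution: e^(2t)[c_1·v + c_2·(t·v + w)].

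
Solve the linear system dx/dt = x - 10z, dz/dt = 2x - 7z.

x(t) = -2c_1e^(-3t)sin(2t) - c_1e^(-3t)cos(2t) - c_2e^(-3t)sin(2t) + 2c_2e^(-3t)cos(2t), z(t) = -c_1e^(-3t)sin(2t) + c_2e^(-3t)cos(2t)

Coefficient matrix A = [[1, -10], [2, -7]].
Characteristic polynomial det(A - λI) = λ^2 + 6λ + 13 = 0.
Eigenvalues λ = -3 ± 2i (complex conjugate pair).
For λ=-3+2i: an eigenvector is (-1,0) - i(-2,-1) = (-1 + 2i, 0 + i).
A real fundamental pair from Re and Im of e^((-3+2i)t)v: X_1 = e^(-3t)(cos(2t)·(-1,0) + sin(2t)·(-2,-1)), X_2 = e^(-3t)(sin(2t)·(-1,0) - cos(2t)·(-2,-1)).
General solution: c_1X_1 + c_2X_2.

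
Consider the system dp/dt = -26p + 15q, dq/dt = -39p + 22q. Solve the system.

Coefficient matrix A = [[-26, 15], [-39, 22]].
Characteristic polynomial det(A - λI) = λ^2 + 4λ + 13 = 0.
Eigenvalues λ = -2 ± 3i (complex conjugate pair).
For λ=-2+3i: an eigenvector is (-1,-2) - i(-2,-3) = (-1 + 2i, -2 + 3i).
A real fundamental pair from Re and Im of e^((-2+3i)t)v: X_1 = e^(-2t)(cos(3t)·(-1,-2) + sin(3t)·(-2,-3)), X_2 = e^(-2t)(sin(3t)·(-1,-2) - cos(3t)·(-2,-3)).
General solution: K_1X_1 + K_2X_2.

p(t) = -2K_1e^(-2t)sin(3t) - K_1e^(-2t)cos(3t) - K_2e^(-2t)sin(3t) + 2K_2e^(-2t)cos(3t), q(t) = -3K_1e^(-2t)sin(3t) - 2K_1e^(-2t)cos(3t) - 2K_2e^(-2t)sin(3t) + 3K_2e^(-2t)cos(3t)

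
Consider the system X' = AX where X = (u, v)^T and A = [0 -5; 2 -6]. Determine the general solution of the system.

Coefficient matrix A = [[0, -5], [2, -6]].
Characteristic polynomial det(A - λI) = λ^2 + 6λ + 10 = 0.
Eigenvalues λ = -3 ± i (complex conjugate pair).
For λ=-3+i: an eigenvector is (-2,-1) - i(-1,-1) = (-2 + i, -1 + i).
A real fundamental pair from Re and Im of e^((-3+i)t)v: X_1 = e^(-3t)(cos(t)·(-2,-1) + sin(t)·(-1,-1)), X_2 = e^(-3t)(sin(t)·(-2,-1) - cos(t)·(-1,-1)).
General solution: K_1X_1 + K_2X_2.

u(t) = -K_1e^(-3t)sin(t) - 2K_1e^(-3t)cos(t) - 2K_2e^(-3t)sin(t) + K_2e^(-3t)cos(t), v(t) = -K_1e^(-3t)sin(t) - K_1e^(-3t)cos(t) - K_2e^(-3t)sin(t) + K_2e^(-3t)cos(t)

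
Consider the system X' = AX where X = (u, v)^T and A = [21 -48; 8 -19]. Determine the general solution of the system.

Coefficient matrix A = [[21, -48], [8, -19]].
Characteristic polynomial det(A - λI) = λ^2 - 2λ - 15 = 0.
Eigenvalues λ = 5, -3.
For λ=5: (A-λI) row 1 is [16, -48], so an eigenvector is (-3, -1).
For λ=-3: (A-λI) row 1 is [24, -48], so an eigenvector is (2, 1).
General solution: C_1e^(5t)(-3,-1) + C_2e^(-3t)(2,1).

u(t) = -3C_1e^(5t) + 2C_2e^(-3t), v(t) = -C_1e^(5t) + C_2e^(-3t)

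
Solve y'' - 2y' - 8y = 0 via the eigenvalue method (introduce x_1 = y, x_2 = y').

y(t) = C_1e^(4t) + C_2e^(-2t)

Let x_1 = y, x_2 = y'. Then x_1' = x_2 and x_2' = 8x_1 + 2x_2.
A = [[0,1],[8,2]]; det(A-λI) = λ^2 - 2λ - 8.
Eigenvalues λ = 4, -2 with eigenvectors (1,4), (1,-2).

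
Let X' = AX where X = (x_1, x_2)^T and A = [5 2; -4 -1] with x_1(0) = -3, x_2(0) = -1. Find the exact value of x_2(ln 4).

416

A = [[5,2],[-4,-1]]; eigenvalues λ = 1, 3.
Eigenvectors: (1,-2) for λ=1, (1,-1) for λ=3.
From the initial condition, c_1 = 4, c_2 = -7.
x_2(ln 4) = (4)(4^1)(-2) + (-7)(4^3)(-1) = 416.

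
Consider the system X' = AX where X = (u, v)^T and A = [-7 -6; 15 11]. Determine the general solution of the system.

Coefficient matrix A = [[-7, -6], [15, 11]].
Characteristic polynomial det(A - λI) = λ^2 - 4λ + 13 = 0.
Eigenvalues λ = 2 ± 3i (complex conjugate pair).
For λ=2+3i: an eigenvector is (-1,2) - i(-1,1) = (-1 + i, 2 - i).
A real fundamental pair from Re and Im of e^((2+3i)t)v: X_1 = e^(2t)(cos(3t)·(-1,2) + sin(3t)·(-1,1)), X_2 = e^(2t)(sin(3t)·(-1,2) - cos(3t)·(-1,1)).
General solution: c_1X_1 + c_2X_2.

u(t) = -c_1e^(2t)sin(3t) - c_1e^(2t)cos(3t) - c_2e^(2t)sin(3t) + c_2e^(2t)cos(3t), v(t) = c_1e^(2t)sin(3t) + 2c_1e^(2t)cos(3t) + 2c_2e^(2t)sin(3t) - c_2e^(2t)cos(3t)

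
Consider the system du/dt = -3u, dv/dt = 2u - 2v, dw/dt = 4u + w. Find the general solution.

Coefficient matrix A = [[-3, 0, 0], [2, -2, 0], [4, 0, 1]].
det(A - λI) = 0 gives eigenvalues λ = -3, -2, 1.
For λ=-3: eigenvector (1,-2,-1).
For λ=-2: eigenvector (0,1,0).
For λ=1: eigenvector (0,0,1).
General solution: C_1e^(-3t)(1,-2,-1) + C_2e^(-2t)(0,1,0) + C_3e^(t)(0,0,1).

u(t) = C_1e^(-3t), v(t) = -2C_1e^(-3t) + C_2e^(-2t), w(t) = -C_1e^(-3t) + C_3e^(t)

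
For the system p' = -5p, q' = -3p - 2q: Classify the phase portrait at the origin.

stable node

A = [[-5,0],[-3,-2]]; det(A-λI) = λ^2 + 7λ + 10.
λ = -2, -5: both negative.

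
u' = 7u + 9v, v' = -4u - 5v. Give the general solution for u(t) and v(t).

Coefficient matrix A = [[7, 9], [-4, -5]].
Characteristic polynomial det(A - λI) = λ^2 - 2λ + 1 = 0.
Single eigenvalue λ = 1 with algebraic multiplicity 2.
Eigenvector v = (3,-2); generalized eigenvector w with (A-λI)w=v is (-1,1).
General solution: e^(t)[K_1·v + K_2·(t·v + w)].

u(t) = 3K_1e^(t) + 3K_2te^(t) - K_2e^(t), v(t) = -2K_1e^(t) - 2K_2te^(t) + K_2e^(t)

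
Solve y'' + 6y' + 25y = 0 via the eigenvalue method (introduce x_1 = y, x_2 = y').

Let x_1 = y, x_2 = y'. Then x_1' = x_2 and x_2' = -25x_1 - 6x_2.
A = [[0,1],[-25,-6]]; det(A-λI) = λ^2 + 6λ + 25.
Eigenvalues λ = -3 ± 4i.

y(t) = C_1e^(-3t)cos(4t) + C_2e^(-3t)sin(4t)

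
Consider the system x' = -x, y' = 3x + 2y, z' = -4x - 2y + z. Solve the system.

Coefficient matrix A = [[-1, 0, 0], [3, 2, 0], [-4, -2, 1]].
det(A - λI) = 0 gives eigenvalues λ = -1, 2, 1.
For λ=-1: eigenvector (1,-1,1).
For λ=2: eigenvector (0,1,-2).
For λ=1: eigenvector (0,0,1).
General solution: K_1e^(-t)(1,-1,1) + K_2e^(2t)(0,1,-2) + K_3e^(t)(0,0,1).

x(t) = K_1e^(-t), y(t) = -K_1e^(-t) + K_2e^(2t), z(t) = K_1e^(-t) - 2K_2e^(2t) + K_3e^(t)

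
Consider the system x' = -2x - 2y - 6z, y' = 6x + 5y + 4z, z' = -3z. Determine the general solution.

x(t) = K_1e^(2t) + 2K_2e^(t) + 2K_3e^(-3t), y(t) = -2K_1e^(2t) - 3K_2e^(t) - 2K_3e^(-3t), z(t) = K_3e^(-3t)

Coefficient matrix A = [[-2, -2, -6], [6, 5, 4], [0, 0, -3]].
det(A - λI) = 0 gives eigenvalues λ = 2, 1, -3.
For λ=2: eigenvector (1,-2,0).
For λ=1: eigenvector (2,-3,0).
For λ=-3: eigenvector (2,-2,1).
General solution: K_1e^(2t)(1,-2,0) + K_2e^(t)(2,-3,0) + K_3e^(-3t)(2,-2,1).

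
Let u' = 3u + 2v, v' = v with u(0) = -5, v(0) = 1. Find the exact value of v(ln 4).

A = [[3,2],[0,1]]; eigenvalues λ = 1, 3.
Eigenvectors: (1,-1) for λ=1, (-1,0) for λ=3.
From the initial condition, c_1 = -1, c_2 = 4.
v(ln 4) = (-1)(4^1)(-1) + (4)(4^3)(0) = 4.

4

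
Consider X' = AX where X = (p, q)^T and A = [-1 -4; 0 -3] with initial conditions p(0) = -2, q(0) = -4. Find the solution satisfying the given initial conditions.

p(t) = 6e^(-t) - 8e^(-3t), q(t) = -4e^(-3t)

Coefficient matrix A = [[-1, -4], [0, -3]].
Characteristic polynomial det(A - λI) = λ^2 + 4λ + 3 = 0.
Eigenvalues λ = -3, -1.
For λ=-3: (A-λI) row 1 is [2, -4], so an eigenvector is (2, 1).
For λ=-1: (A-λI) row 1 is [0, -4], so an eigenvector is (-1, 0).
General solution: c_1e^(-3t)(2,1) + c_2e^(-t)(-1,0).
Applying p(0)=-2, q(0)=-4 gives c_1=-4, c_2=-6.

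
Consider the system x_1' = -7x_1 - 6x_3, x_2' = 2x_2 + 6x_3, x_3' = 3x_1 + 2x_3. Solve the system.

x_1(t) = C_2e^(-t) + 2C_3e^(-4t), x_2(t) = C_1e^(2t) + 2C_2e^(-t) + C_3e^(-4t), x_3(t) = -C_2e^(-t) - C_3e^(-4t)

Coefficient matrix A = [[-7, 0, -6], [0, 2, 6], [3, 0, 2]].
det(A - λI) = 0 gives eigenvalues λ = 2, -1, -4.
For λ=2: eigenvector (0,1,0).
For λ=-1: eigenvector (1,2,-1).
For λ=-4: eigenvector (2,1,-1).
General solution: C_1e^(2t)(0,1,0) + C_2e^(-t)(1,2,-1) + C_3e^(-4t)(2,1,-1).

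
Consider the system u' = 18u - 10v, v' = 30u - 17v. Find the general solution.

u(t) = -K_1e^(-2t) + 2K_2e^(3t), v(t) = -2K_1e^(-2t) + 3K_2e^(3t)

Coefficient matrix A = [[18, -10], [30, -17]].
Characteristic polynomial det(A - λI) = λ^2 - λ - 6 = 0.
Eigenvalues λ = -2, 3.
For λ=-2: (A-λI) row 1 is [20, -10], so an eigenvector is (-1, -2).
For λ=3: (A-λI) row 1 is [15, -10], so an eigenvector is (2, 3).
General solution: K_1e^(-2t)(-1,-2) + K_2e^(3t)(2,3).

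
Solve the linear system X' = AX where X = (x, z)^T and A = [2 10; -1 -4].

Coefficient matrix A = [[2, 10], [-1, -4]].
Characteristic polynomial det(A - λI) = λ^2 + 2λ + 2 = 0.
Eigenvalues λ = -1 ± i (complex conjugate pair).
For λ=-1+i: an eigenvector is (-1,0) - i(-3,1) = (-1 + 3i, 0 - i).
A real fundamental pair from Re and Im of e^((-1+i)t)v: X_1 = e^(-t)(cos(t)·(-1,0) + sin(t)·(-3,1)), X_2 = e^(-t)(sin(t)·(-1,0) - cos(t)·(-3,1)).
General solution: K_1X_1 + K_2X_2.

x(t) = -3K_1e^(-t)sin(t) - K_1e^(-t)cos(t) - K_2e^(-t)sin(t) + 3K_2e^(-t)cos(t), z(t) = K_1e^(-t)sin(t) - K_2e^(-t)cos(t)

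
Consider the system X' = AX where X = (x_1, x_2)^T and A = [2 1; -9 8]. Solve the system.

Coefficient matrix A = [[2, 1], [-9, 8]].
Characteristic polynomial det(A - λI) = λ^2 - 10λ + 25 = 0.
Single eigenvalue λ = 5 with algebraic multiplicity 2.
Eigenvector v = (1,3); generalized eigenvector w with (A-λI)w=v is (-1,-2).
General solution: e^(5t)[C_1·v + C_2·(t·v + w)].

x_1(t) = C_1e^(5t) + C_2te^(5t) - C_2e^(5t), x_2(t) = 3C_1e^(5t) + 3C_2te^(5t) - 2C_2e^(5t)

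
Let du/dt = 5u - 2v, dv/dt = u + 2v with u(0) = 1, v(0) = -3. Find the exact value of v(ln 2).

A = [[5,-2],[1,2]]; eigenvalues λ = 4, 3.
Eigenvectors: (2,1) for λ=4, (1,1) for λ=3.
From the initial condition, c_1 = 4, c_2 = -7.
v(ln 2) = (4)(2^4)(1) + (-7)(2^3)(1) = 8.

8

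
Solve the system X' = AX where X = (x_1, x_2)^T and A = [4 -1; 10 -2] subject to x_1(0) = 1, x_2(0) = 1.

x_1(t) = 2e^(t)sin(t) + e^(t)cos(t), x_2(t) = 7e^(t)sin(t) + e^(t)cos(t)

Coefficient matrix A = [[4, -1], [10, -2]].
Characteristic polynomial det(A - λI) = λ^2 - 2λ + 2 = 0.
Eigenvalues λ = 1 ± i (complex conjugate pair).
For λ=1+i: an eigenvector is (0,-1) - i(1,3) = (0 - i, -1 - 3i).
A real fundamental pair from Re and Im of e^((1+i)t)v: X_1 = e^(t)(cos(t)·(0,-1) + sin(t)·(1,3)), X_2 = e^(t)(sin(t)·(0,-1) - cos(t)·(1,3)).
General solution: C_1X_1 + C_2X_2.
Applying x_1(0)=1, x_2(0)=1 gives C_1=2, C_2=-1.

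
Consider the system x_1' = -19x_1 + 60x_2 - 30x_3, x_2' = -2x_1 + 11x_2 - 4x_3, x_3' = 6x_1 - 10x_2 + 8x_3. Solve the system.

Coefficient matrix A = [[-19, 60, -30], [-2, 11, -4], [6, -10, 8]].
det(A - λI) = 0 gives eigenvalues λ = 3, 1, -4.
For λ=3: eigenvector (0,1,2).
For λ=1: eigenvector (-3,1,4).
For λ=-4: eigenvector (-2,0,1).
General solution: C_1e^(3t)(0,1,2) + C_2e^(t)(-3,1,4) + C_3e^(-4t)(-2,0,1).

x_1(t) = -3C_2e^(t) - 2C_3e^(-4t), x_2(t) = C_1e^(3t) + C_2e^(t), x_3(t) = 2C_1e^(3t) + 4C_2e^(t) + C_3e^(-4t)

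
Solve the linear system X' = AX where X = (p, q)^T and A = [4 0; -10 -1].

Coefficient matrix A = [[4, 0], [-10, -1]].
Characteristic polynomial det(A - λI) = λ^2 - 3λ - 4 = 0.
Eigenvalues λ = -1, 4.
For λ=-1: (A-λI) row 1 is [5, 0], so an eigenvector is (0, 1).
For λ=4: (A-λI) row 2 is [-10, -5], so an eigenvector is (1, -2).
General solution: c_1e^(-t)(0,1) + c_2e^(4t)(1,-2).

p(t) = c_2e^(4t), q(t) = c_1e^(-t) - 2c_2e^(4t)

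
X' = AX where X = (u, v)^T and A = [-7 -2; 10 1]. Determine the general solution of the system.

u(t) = K_1e^(-3t)cos(2t) + K_2e^(-3t)sin(2t), v(t) = K_1e^(-3t)sin(2t) - 2K_1e^(-3t)cos(2t) - 2K_2e^(-3t)sin(2t) - K_2e^(-3t)cos(2t)

Coefficient matrix A = [[-7, -2], [10, 1]].
Characteristic polynomial det(A - λI) = λ^2 + 6λ + 13 = 0.
Eigenvalues λ = -3 ± 2i (complex conjugate pair).
For λ=-3+2i: an eigenvector is (1,-2) - i(0,1) = (1, -2 - i).
A real fundamental pair from Re and Im of e^((-3+2i)t)v: X_1 = e^(-3t)(cos(2t)·(1,-2) + sin(2t)·(0,1)), X_2 = e^(-3t)(sin(2t)·(1,-2) - cos(2t)·(0,1)).
General solution: K_1X_1 + K_2X_2.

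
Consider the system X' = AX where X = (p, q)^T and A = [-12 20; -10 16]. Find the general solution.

Coefficient matrix A = [[-12, 20], [-10, 16]].
Characteristic polynomial det(A - λI) = λ^2 - 4λ + 8 = 0.
Eigenvalues λ = 2 ± 2i (complex conjugate pair).
For λ=2+2i: an eigenvector is (1,1) - i(3,2) = (1 - 3i, 1 - 2i).
A real fundamental pair from Re and Im of e^((2+2i)t)v: X_1 = e^(2t)(cos(2t)·(1,1) + sin(2t)·(3,2)), X_2 = e^(2t)(sin(2t)·(1,1) - cos(2t)·(3,2)).
General solution: C_1X_1 + C_2X_2.

p(t) = 3C_1e^(2t)sin(2t) + C_1e^(2t)cos(2t) + C_2e^(2t)sin(2t) - 3C_2e^(2t)cos(2t), q(t) = 2C_1e^(2t)sin(2t) + C_1e^(2t)cos(2t) + C_2e^(2t)sin(2t) - 2C_2e^(2t)cos(2t)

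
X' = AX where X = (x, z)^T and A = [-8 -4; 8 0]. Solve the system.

x(t) = K_1e^(-4t)sin(4t) - K_2e^(-4t)cos(4t), z(t) = -K_1e^(-4t)sin(4t) - K_1e^(-4t)cos(4t) - K_2e^(-4t)sin(4t) + K_2e^(-4t)cos(4t)

Coefficient matrix A = [[-8, -4], [8, 0]].
Characteristic polynomial det(A - λI) = λ^2 + 8λ + 32 = 0.
Eigenvalues λ = -4 ± 4i (complex conjugate pair).
For λ=-4+4i: an eigenvector is (0,-1) - i(1,-1) = (0 - i, -1 + i).
A real fundamental pair from Re and Im of e^((-4+4i)t)v: X_1 = e^(-4t)(cos(4t)·(0,-1) + sin(4t)·(1,-1)), X_2 = e^(-4t)(sin(4t)·(0,-1) - cos(4t)·(1,-1)).
General solution: K_1X_1 + K_2X_2.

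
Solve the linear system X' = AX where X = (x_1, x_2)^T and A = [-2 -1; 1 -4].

x_1(t) = c_1e^(-3t) + c_2te^(-3t) + 2c_2e^(-3t), x_2(t) = c_1e^(-3t) + c_2te^(-3t) + c_2e^(-3t)

Coefficient matrix A = [[-2, -1], [1, -4]].
Characteristic polynomial det(A - λI) = λ^2 + 6λ + 9 = 0.
Single eigenvalue λ = -3 with algebraic multiplicity 2.
Eigenvector v = (1,1); generalized eigenvector w with (A-λI)w=v is (2,1).
General solution: e^(-3t)[c_1·v + c_2·(t·v + w)].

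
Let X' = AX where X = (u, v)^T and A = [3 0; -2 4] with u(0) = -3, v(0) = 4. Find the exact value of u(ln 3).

-81

A = [[3,0],[-2,4]]; eigenvalues λ = 4, 3.
Eigenvectors: (0,1) for λ=4, (-1,-2) for λ=3.
From the initial condition, c_1 = 10, c_2 = 3.
u(ln 3) = (10)(3^4)(0) + (3)(3^3)(-1) = -81.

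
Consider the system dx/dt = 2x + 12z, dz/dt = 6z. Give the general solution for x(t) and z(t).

Coefficient matrix A = [[2, 12], [0, 6]].
Characteristic polynomial det(A - λI) = λ^2 - 8λ + 12 = 0.
Eigenvalues λ = 2, 6.
For λ=2: (A-λI) row 1 is [0, 12], so an eigenvector is (1, 0).
For λ=6: (A-λI) row 1 is [-4, 12], so an eigenvector is (-3, -1).
General solution: K_1e^(2t)(1,0) + K_2e^(6t)(-3,-1).

x(t) = K_1e^(2t) - 3K_2e^(6t), z(t) = -K_2e^(6t)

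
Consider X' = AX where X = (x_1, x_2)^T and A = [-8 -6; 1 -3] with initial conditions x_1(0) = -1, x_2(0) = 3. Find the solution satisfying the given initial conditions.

x_1(t) = -16e^(-5t) + 15e^(-6t), x_2(t) = 8e^(-5t) - 5e^(-6t)

Coefficient matrix A = [[-8, -6], [1, -3]].
Characteristic polynomial det(A - λI) = λ^2 + 11λ + 30 = 0.
Eigenvalues λ = -5, -6.
For λ=-5: (A-λI) row 1 is [-3, -6], so an eigenvector is (2, -1).
For λ=-6: (A-λI) row 1 is [-2, -6], so an eigenvector is (-3, 1).
General solution: C_1e^(-5t)(2,-1) + C_2e^(-6t)(-3,1).
Applying x_1(0)=-1, x_2(0)=3 gives C_1=-8, C_2=-5.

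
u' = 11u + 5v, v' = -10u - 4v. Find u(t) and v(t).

Coefficient matrix A = [[11, 5], [-10, -4]].
Characteristic polynomial det(A - λI) = λ^2 - 7λ + 6 = 0.
Eigenvalues λ = 1, 6.
For λ=1: (A-λI) row 1 is [10, 5], so an eigenvector is (-1, 2).
For λ=6: (A-λI) row 1 is [5, 5], so an eigenvector is (-1, 1).
General solution: K_1e^(t)(-1,2) + K_2e^(6t)(-1,1).

u(t) = -K_1e^(t) - K_2e^(6t), v(t) = 2K_1e^(t) + K_2e^(6t)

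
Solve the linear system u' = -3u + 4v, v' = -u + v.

u(t) = 2K_1e^(-t) + 2K_2te^(-t) + K_2e^(-t), v(t) = K_1e^(-t) + K_2te^(-t) + K_2e^(-t)

Coefficient matrix A = [[-3, 4], [-1, 1]].
Characteristic polynomial det(A - λI) = λ^2 + 2λ + 1 = 0.
Single eigenvalue λ = -1 with algebraic multiplicity 2.
Eigenvector v = (2,1); generalized eigenvector w with (A-λI)w=v is (1,1).
General solution: e^(-t)[K_1·v + K_2·(t·v + w)].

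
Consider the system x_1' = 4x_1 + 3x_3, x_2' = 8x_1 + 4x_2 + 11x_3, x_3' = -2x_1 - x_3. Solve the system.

Coefficient matrix A = [[4, 0, 3], [8, 4, 11], [-2, 0, -1]].
det(A - λI) = 0 gives eigenvalues λ = 2, 4, 1.
For λ=2: eigenvector (3,-1,-2).
For λ=4: eigenvector (0,1,0).
For λ=1: eigenvector (1,1,-1).
General solution: C_1e^(2t)(3,-1,-2) + C_2e^(4t)(0,1,0) + C_3e^(t)(1,1,-1).

x_1(t) = 3C_1e^(2t) + C_3e^(t), x_2(t) = -C_1e^(2t) + C_2e^(4t) + C_3e^(t), x_3(t) = -2C_1e^(2t) - C_3e^(t)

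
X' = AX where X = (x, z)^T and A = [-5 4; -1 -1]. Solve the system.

Coefficient matrix A = [[-5, 4], [-1, -1]].
Characteristic polynomial det(A - λI) = λ^2 + 6λ + 9 = 0.
Single eigenvalue λ = -3 with algebraic multiplicity 2.
Eigenvector v = (-2,-1); generalized eigenvector w with (A-λI)w=v is (-3,-2).
General solution: e^(-3t)[c_1·v + c_2·(t·v + w)].

x(t) = -2c_1e^(-3t) - 2c_2te^(-3t) - 3c_2e^(-3t), z(t) = -c_1e^(-3t) - c_2te^(-3t) - 2c_2e^(-3t)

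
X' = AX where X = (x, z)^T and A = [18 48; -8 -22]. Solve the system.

Coefficient matrix A = [[18, 48], [-8, -22]].
Characteristic polynomial det(A - λI) = λ^2 + 4λ - 12 = 0.
Eigenvalues λ = -6, 2.
For λ=-6: (A-λI) row 1 is [24, 48], so an eigenvector is (2, -1).
For λ=2: (A-λI) row 1 is [16, 48], so an eigenvector is (3, -1).
General solution: K_1e^(-6t)(2,-1) + K_2e^(2t)(3,-1).

x(t) = 2K_1e^(-6t) + 3K_2e^(2t), z(t) = -K_1e^(-6t) - K_2e^(2t)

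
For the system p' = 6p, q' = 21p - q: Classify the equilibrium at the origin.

saddle

A = [[6,0],[21,-1]]; det(A-λI) = λ^2 - 5λ - 6.
λ = -1, 6: opposite signs.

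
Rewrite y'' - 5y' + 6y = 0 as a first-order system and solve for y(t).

y(t) = c_1e^(2t) + c_2e^(3t)

Let x_1 = y, x_2 = y'. Then x_1' = x_2 and x_2' = -6x_1 + 5x_2.
A = [[0,1],[-6,5]]; det(A-λI) = λ^2 - 5λ + 6.
Eigenvalues λ = 2, 3 with eigenvectors (1,2), (1,3).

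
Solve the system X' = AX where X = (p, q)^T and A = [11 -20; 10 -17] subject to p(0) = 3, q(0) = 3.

p(t) = -9e^(-3t)sin(2t) + 3e^(-3t)cos(2t), q(t) = -6e^(-3t)sin(2t) + 3e^(-3t)cos(2t)

Coefficient matrix A = [[11, -20], [10, -17]].
Characteristic polynomial det(A - λI) = λ^2 + 6λ + 13 = 0.
Eigenvalues λ = -3 ± 2i (complex conjugate pair).
For λ=-3+2i: an eigenvector is (-3,-2) - i(-1,-1) = (-3 + i, -2 + i).
A real fundamental pair from Re and Im of e^((-3+2i)t)v: X_1 = e^(-3t)(cos(2t)·(-3,-2) + sin(2t)·(-1,-1)), X_2 = e^(-3t)(sin(2t)·(-3,-2) - cos(2t)·(-1,-1)).
General solution: K_1X_1 + K_2X_2.
Applying p(0)=3, q(0)=3 gives K_1=0, K_2=3.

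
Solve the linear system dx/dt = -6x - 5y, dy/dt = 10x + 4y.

Coefficient matrix A = [[-6, -5], [10, 4]].
Characteristic polynomial det(A - λI) = λ^2 + 2λ + 26 = 0.
Eigenvalues λ = -1 ± 5i (complex conjugate pair).
For λ=-1+5i: an eigenvector is (0,1) - i(-1,1) = (0 + i, 1 - i).
A real fundamental pair from Re and Im of e^((-1+5i)t)v: X_1 = e^(-t)(cos(5t)·(0,1) + sin(5t)·(-1,1)), X_2 = e^(-t)(sin(5t)·(0,1) - cos(5t)·(-1,1)).
General solution: c_1X_1 + c_2X_2.

x(t) = -c_1e^(-t)sin(5t) + c_2e^(-t)cos(5t), y(t) = c_1e^(-t)sin(5t) + c_1e^(-t)cos(5t) + c_2e^(-t)sin(5t) - c_2e^(-t)cos(5t)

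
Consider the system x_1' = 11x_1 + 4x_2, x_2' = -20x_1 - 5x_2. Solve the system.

x_1(t) = C_1e^(3t)cos(4t) + C_2e^(3t)sin(4t), x_2(t) = -C_1e^(3t)sin(4t) - 2C_1e^(3t)cos(4t) - 2C_2e^(3t)sin(4t) + C_2e^(3t)cos(4t)

Coefficient matrix A = [[11, 4], [-20, -5]].
Characteristic polynomial det(A - λI) = λ^2 - 6λ + 25 = 0.
Eigenvalues λ = 3 ± 4i (complex conjugate pair).
For λ=3+4i: an eigenvector is (1,-2) - i(0,-1) = (1, -2 + i).
A real fundamental pair from Re and Im of e^((3+4i)t)v: X_1 = e^(3t)(cos(4t)·(1,-2) + sin(4t)·(0,-1)), X_2 = e^(3t)(sin(4t)·(1,-2) - cos(4t)·(0,-1)).
General solution: C_1X_1 + C_2X_2.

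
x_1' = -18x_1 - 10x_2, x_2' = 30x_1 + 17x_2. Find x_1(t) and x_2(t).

x_1(t) = -2K_1e^(-3t) + K_2e^(2t), x_2(t) = 3K_1e^(-3t) - 2K_2e^(2t)

Coefficient matrix A = [[-18, -10], [30, 17]].
Characteristic polynomial det(A - λI) = λ^2 + λ - 6 = 0.
Eigenvalues λ = -3, 2.
For λ=-3: (A-λI) row 1 is [-15, -10], so an eigenvector is (-2, 3).
For λ=2: (A-λI) row 1 is [-20, -10], so an eigenvector is (1, -2).
General solution: K_1e^(-3t)(-2,3) + K_2e^(2t)(1,-2).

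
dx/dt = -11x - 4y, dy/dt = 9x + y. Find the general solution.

x(t) = 2C_1e^(-5t) + 2C_2te^(-5t) + C_2e^(-5t), y(t) = -3C_1e^(-5t) - 3C_2te^(-5t) - 2C_2e^(-5t)

Coefficient matrix A = [[-11, -4], [9, 1]].
Characteristic polynomial det(A - λI) = λ^2 + 10λ + 25 = 0.
Single eigenvalue λ = -5 with algebraic multiplicity 2.
Eigenvector v = (2,-3); generalized eigenvector w with (A-λI)w=v is (1,-2).
General solution: e^(-5t)[C_1·v + C_2·(t·v + w)].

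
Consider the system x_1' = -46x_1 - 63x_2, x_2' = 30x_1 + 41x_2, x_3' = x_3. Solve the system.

Coefficient matrix A = [[-46, -63, 0], [30, 41, 0], [0, 0, 1]].
det(A - λI) = 0 gives eigenvalues λ = -4, -1, 1.
For λ=-4: eigenvector (3,-2,0).
For λ=-1: eigenvector (-7,5,0).
For λ=1: eigenvector (0,0,1).
General solution: c_1e^(-4t)(3,-2,0) + c_2e^(-t)(-7,5,0) + c_3e^(t)(0,0,1).

x_1(t) = 3c_1e^(-4t) - 7c_2e^(-t), x_2(t) = -2c_1e^(-4t) + 5c_2e^(-t), x_3(t) = c_3e^(t)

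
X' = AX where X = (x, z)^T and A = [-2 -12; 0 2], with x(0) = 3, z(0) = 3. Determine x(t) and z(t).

Coefficient matrix A = [[-2, -12], [0, 2]].
Characteristic polynomial det(A - λI) = λ^2 - 4 = 0.
Eigenvalues λ = 2, -2.
For λ=2: (A-λI) row 1 is [-4, -12], so an eigenvector is (3, -1).
For λ=-2: (A-λI) row 1 is [0, -12], so an eigenvector is (-1, 0).
General solution: C_1e^(2t)(3,-1) + C_2e^(-2t)(-1,0).
Applying x(0)=3, z(0)=3 gives C_1=-3, C_2=-12.

x(t) = -9e^(2t) + 12e^(-2t), z(t) = 3e^(2t)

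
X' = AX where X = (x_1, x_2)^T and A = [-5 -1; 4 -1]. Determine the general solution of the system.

x_1(t) = c_1e^(-3t) + c_2te^(-3t) - c_2e^(-3t), x_2(t) = -2c_1e^(-3t) - 2c_2te^(-3t) + c_2e^(-3t)

Coefficient matrix A = [[-5, -1], [4, -1]].
Characteristic polynomial det(A - λI) = λ^2 + 6λ + 9 = 0.
Single eigenvalue λ = -3 with algebraic multiplicity 2.
Eigenvector v = (1,-2); generalized eigenvector w with (A-λI)w=v is (-1,1).
General solution: e^(-3t)[c_1·v + c_2·(t·v + w)].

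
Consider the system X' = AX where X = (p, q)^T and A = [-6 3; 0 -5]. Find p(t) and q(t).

p(t) = -K_1e^(-6t) - 3K_2e^(-5t), q(t) = -K_2e^(-5t)

Coefficient matrix A = [[-6, 3], [0, -5]].
Characteristic polynomial det(A - λI) = λ^2 + 11λ + 30 = 0.
Eigenvalues λ = -6, -5.
For λ=-6: (A-λI) row 1 is [0, 3], so an eigenvector is (-1, 0).
For λ=-5: (A-λI) row 1 is [-1, 3], so an eigenvector is (-3, -1).
General solution: K_1e^(-6t)(-1,0) + K_2e^(-5t)(-3,-1).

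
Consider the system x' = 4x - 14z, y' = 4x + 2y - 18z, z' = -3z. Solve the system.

Coefficient matrix A = [[4, 0, -14], [4, 2, -18], [0, 0, -3]].
det(A - λI) = 0 gives eigenvalues λ = 2, 4, -3.
For λ=2: eigenvector (0,1,0).
For λ=4: eigenvector (1,2,0).
For λ=-3: eigenvector (2,2,1).
General solution: C_1e^(2t)(0,1,0) + C_2e^(4t)(1,2,0) + C_3e^(-3t)(2,2,1).

x(t) = C_2e^(4t) + 2C_3e^(-3t), y(t) = C_1e^(2t) + 2C_2e^(4t) + 2C_3e^(-3t), z(t) = C_3e^(-3t)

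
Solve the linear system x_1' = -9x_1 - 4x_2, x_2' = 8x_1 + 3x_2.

Coefficient matrix A = [[-9, -4], [8, 3]].
Characteristic polynomial det(A - λI) = λ^2 + 6λ + 5 = 0.
Eigenvalues λ = -5, -1.
For λ=-5: (A-λI) row 1 is [-4, -4], so an eigenvector is (1, -1).
For λ=-1: (A-λI) row 1 is [-8, -4], so an eigenvector is (-1, 2).
General solution: K_1e^(-5t)(1,-1) + K_2e^(-t)(-1,2).

x_1(t) = K_1e^(-5t) - K_2e^(-t), x_2(t) = -K_1e^(-5t) + 2K_2e^(-t)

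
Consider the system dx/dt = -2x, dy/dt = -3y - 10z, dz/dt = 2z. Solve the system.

x(t) = K_2e^(-2t), y(t) = K_1e^(-3t) - 2K_3e^(2t), z(t) = K_3e^(2t)

Coefficient matrix A = [[-2, 0, 0], [0, -3, -10], [0, 0, 2]].
det(A - λI) = 0 gives eigenvalues λ = -3, -2, 2.
For λ=-3: eigenvector (0,1,0).
For λ=-2: eigenvector (1,0,0).
For λ=2: eigenvector (0,-2,1).
General solution: K_1e^(-3t)(0,1,0) + K_2e^(-2t)(1,0,0) + K_3e^(2t)(0,-2,1).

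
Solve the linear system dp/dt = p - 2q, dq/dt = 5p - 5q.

Coefficient matrix A = [[1, -2], [5, -5]].
Characteristic polynomial det(A - λI) = λ^2 + 4λ + 5 = 0.
Eigenvalues λ = -2 ± i (complex conjugate pair).
For λ=-2+i: an eigenvector is (1,2) - i(-1,-1) = (1 + i, 2 + i).
A real fundamental pair from Re and Im of e^((-2+i)t)v: X_1 = e^(-2t)(cos(t)·(1,2) + sin(t)·(-1,-1)), X_2 = e^(-2t)(sin(t)·(1,2) - cos(t)·(-1,-1)).
General solution: C_1X_1 + C_2X_2.

p(t) = -C_1e^(-2t)sin(t) + C_1e^(-2t)cos(t) + C_2e^(-2t)sin(t) + C_2e^(-2t)cos(t), q(t) = -C_1e^(-2t)sin(t) + 2C_1e^(-2t)cos(t) + 2C_2e^(-2t)sin(t) + C_2e^(-2t)cos(t)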